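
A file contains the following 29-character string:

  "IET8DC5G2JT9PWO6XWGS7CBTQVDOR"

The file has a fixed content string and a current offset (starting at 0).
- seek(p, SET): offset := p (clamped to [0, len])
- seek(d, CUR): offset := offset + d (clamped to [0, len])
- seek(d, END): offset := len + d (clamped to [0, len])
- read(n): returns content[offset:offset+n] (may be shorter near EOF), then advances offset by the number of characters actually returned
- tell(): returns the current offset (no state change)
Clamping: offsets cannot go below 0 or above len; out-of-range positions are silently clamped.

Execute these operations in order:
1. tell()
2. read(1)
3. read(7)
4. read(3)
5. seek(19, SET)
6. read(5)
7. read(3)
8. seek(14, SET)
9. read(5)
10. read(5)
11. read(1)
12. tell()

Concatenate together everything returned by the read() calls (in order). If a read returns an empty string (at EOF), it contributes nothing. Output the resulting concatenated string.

Answer: IET8DC5G2JTS7CBTQVDO6XWGS7CBTQ

Derivation:
After 1 (tell()): offset=0
After 2 (read(1)): returned 'I', offset=1
After 3 (read(7)): returned 'ET8DC5G', offset=8
After 4 (read(3)): returned '2JT', offset=11
After 5 (seek(19, SET)): offset=19
After 6 (read(5)): returned 'S7CBT', offset=24
After 7 (read(3)): returned 'QVD', offset=27
After 8 (seek(14, SET)): offset=14
After 9 (read(5)): returned 'O6XWG', offset=19
After 10 (read(5)): returned 'S7CBT', offset=24
After 11 (read(1)): returned 'Q', offset=25
After 12 (tell()): offset=25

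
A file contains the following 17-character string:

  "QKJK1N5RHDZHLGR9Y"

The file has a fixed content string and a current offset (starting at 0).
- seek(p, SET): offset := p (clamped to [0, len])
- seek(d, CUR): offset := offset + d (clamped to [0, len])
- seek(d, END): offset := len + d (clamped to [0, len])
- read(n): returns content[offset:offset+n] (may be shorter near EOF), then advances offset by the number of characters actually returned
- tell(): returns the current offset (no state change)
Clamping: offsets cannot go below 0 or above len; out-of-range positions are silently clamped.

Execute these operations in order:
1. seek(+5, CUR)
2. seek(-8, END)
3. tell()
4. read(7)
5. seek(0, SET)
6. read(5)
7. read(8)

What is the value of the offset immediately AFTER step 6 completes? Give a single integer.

Answer: 5

Derivation:
After 1 (seek(+5, CUR)): offset=5
After 2 (seek(-8, END)): offset=9
After 3 (tell()): offset=9
After 4 (read(7)): returned 'DZHLGR9', offset=16
After 5 (seek(0, SET)): offset=0
After 6 (read(5)): returned 'QKJK1', offset=5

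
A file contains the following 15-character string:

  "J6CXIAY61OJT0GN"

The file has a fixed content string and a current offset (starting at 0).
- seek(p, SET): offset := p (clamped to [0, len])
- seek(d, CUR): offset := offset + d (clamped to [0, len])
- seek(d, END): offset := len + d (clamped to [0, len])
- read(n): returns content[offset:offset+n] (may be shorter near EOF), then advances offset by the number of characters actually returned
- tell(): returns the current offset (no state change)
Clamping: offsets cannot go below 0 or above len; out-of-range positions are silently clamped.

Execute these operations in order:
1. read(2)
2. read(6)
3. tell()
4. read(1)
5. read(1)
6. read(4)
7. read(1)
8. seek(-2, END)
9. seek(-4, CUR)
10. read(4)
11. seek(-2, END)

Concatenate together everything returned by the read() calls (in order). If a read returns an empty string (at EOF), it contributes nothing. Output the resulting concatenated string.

Answer: J6CXIAY61OJT0GNOJT0

Derivation:
After 1 (read(2)): returned 'J6', offset=2
After 2 (read(6)): returned 'CXIAY6', offset=8
After 3 (tell()): offset=8
After 4 (read(1)): returned '1', offset=9
After 5 (read(1)): returned 'O', offset=10
After 6 (read(4)): returned 'JT0G', offset=14
After 7 (read(1)): returned 'N', offset=15
After 8 (seek(-2, END)): offset=13
After 9 (seek(-4, CUR)): offset=9
After 10 (read(4)): returned 'OJT0', offset=13
After 11 (seek(-2, END)): offset=13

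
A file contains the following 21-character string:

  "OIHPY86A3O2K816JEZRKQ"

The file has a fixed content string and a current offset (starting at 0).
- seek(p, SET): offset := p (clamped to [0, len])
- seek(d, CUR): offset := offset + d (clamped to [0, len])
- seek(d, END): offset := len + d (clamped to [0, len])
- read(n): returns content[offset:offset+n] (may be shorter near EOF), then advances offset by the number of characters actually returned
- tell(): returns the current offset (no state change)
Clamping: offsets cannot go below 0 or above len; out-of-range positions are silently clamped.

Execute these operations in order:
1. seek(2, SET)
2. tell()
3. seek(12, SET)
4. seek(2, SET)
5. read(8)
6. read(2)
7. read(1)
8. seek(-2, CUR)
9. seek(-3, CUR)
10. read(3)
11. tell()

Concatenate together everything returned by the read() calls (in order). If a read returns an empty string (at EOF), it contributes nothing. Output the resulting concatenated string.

Answer: HPY86A3O2K83O2

Derivation:
After 1 (seek(2, SET)): offset=2
After 2 (tell()): offset=2
After 3 (seek(12, SET)): offset=12
After 4 (seek(2, SET)): offset=2
After 5 (read(8)): returned 'HPY86A3O', offset=10
After 6 (read(2)): returned '2K', offset=12
After 7 (read(1)): returned '8', offset=13
After 8 (seek(-2, CUR)): offset=11
After 9 (seek(-3, CUR)): offset=8
After 10 (read(3)): returned '3O2', offset=11
After 11 (tell()): offset=11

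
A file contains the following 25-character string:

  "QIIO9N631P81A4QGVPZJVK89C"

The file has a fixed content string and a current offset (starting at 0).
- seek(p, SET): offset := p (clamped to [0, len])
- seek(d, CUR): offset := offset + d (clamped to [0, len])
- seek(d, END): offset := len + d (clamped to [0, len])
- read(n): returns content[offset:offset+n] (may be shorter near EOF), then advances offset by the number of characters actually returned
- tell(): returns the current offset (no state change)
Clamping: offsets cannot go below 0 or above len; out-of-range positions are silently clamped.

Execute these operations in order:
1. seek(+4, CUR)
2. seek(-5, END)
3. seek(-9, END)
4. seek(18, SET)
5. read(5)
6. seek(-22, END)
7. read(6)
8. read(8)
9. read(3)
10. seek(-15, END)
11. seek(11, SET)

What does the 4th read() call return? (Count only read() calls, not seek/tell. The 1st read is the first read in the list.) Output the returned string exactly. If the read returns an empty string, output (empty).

After 1 (seek(+4, CUR)): offset=4
After 2 (seek(-5, END)): offset=20
After 3 (seek(-9, END)): offset=16
After 4 (seek(18, SET)): offset=18
After 5 (read(5)): returned 'ZJVK8', offset=23
After 6 (seek(-22, END)): offset=3
After 7 (read(6)): returned 'O9N631', offset=9
After 8 (read(8)): returned 'P81A4QGV', offset=17
After 9 (read(3)): returned 'PZJ', offset=20
After 10 (seek(-15, END)): offset=10
After 11 (seek(11, SET)): offset=11

Answer: PZJ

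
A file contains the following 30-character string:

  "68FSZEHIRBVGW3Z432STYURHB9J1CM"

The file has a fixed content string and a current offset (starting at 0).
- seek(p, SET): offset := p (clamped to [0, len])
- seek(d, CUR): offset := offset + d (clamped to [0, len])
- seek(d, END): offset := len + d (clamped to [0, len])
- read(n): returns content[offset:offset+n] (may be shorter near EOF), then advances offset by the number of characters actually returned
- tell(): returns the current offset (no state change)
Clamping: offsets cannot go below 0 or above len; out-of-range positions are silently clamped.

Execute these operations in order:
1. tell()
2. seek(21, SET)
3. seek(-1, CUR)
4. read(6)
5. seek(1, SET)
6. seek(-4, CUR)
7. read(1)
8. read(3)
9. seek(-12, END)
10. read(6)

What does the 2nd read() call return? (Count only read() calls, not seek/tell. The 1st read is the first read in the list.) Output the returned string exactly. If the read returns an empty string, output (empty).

After 1 (tell()): offset=0
After 2 (seek(21, SET)): offset=21
After 3 (seek(-1, CUR)): offset=20
After 4 (read(6)): returned 'YURHB9', offset=26
After 5 (seek(1, SET)): offset=1
After 6 (seek(-4, CUR)): offset=0
After 7 (read(1)): returned '6', offset=1
After 8 (read(3)): returned '8FS', offset=4
After 9 (seek(-12, END)): offset=18
After 10 (read(6)): returned 'STYURH', offset=24

Answer: 6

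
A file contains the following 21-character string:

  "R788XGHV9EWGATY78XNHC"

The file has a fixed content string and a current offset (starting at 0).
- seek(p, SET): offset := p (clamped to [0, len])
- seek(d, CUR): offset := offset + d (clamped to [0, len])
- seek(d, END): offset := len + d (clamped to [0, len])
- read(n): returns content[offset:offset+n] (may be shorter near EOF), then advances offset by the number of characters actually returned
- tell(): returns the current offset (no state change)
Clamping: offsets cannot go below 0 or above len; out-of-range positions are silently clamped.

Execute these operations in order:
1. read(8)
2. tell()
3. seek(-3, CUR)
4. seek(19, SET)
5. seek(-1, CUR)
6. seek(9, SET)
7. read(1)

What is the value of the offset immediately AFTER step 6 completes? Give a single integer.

After 1 (read(8)): returned 'R788XGHV', offset=8
After 2 (tell()): offset=8
After 3 (seek(-3, CUR)): offset=5
After 4 (seek(19, SET)): offset=19
After 5 (seek(-1, CUR)): offset=18
After 6 (seek(9, SET)): offset=9

Answer: 9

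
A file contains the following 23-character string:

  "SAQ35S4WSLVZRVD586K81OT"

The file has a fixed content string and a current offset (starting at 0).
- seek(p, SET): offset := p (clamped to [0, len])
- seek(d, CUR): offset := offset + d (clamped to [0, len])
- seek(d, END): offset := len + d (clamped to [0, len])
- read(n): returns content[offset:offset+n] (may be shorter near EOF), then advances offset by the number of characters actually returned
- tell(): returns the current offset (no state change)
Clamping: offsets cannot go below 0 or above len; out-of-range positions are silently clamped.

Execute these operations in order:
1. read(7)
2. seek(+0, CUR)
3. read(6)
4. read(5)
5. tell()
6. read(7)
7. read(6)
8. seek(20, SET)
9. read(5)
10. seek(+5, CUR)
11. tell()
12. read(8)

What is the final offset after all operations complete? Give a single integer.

Answer: 23

Derivation:
After 1 (read(7)): returned 'SAQ35S4', offset=7
After 2 (seek(+0, CUR)): offset=7
After 3 (read(6)): returned 'WSLVZR', offset=13
After 4 (read(5)): returned 'VD586', offset=18
After 5 (tell()): offset=18
After 6 (read(7)): returned 'K81OT', offset=23
After 7 (read(6)): returned '', offset=23
After 8 (seek(20, SET)): offset=20
After 9 (read(5)): returned '1OT', offset=23
After 10 (seek(+5, CUR)): offset=23
After 11 (tell()): offset=23
After 12 (read(8)): returned '', offset=23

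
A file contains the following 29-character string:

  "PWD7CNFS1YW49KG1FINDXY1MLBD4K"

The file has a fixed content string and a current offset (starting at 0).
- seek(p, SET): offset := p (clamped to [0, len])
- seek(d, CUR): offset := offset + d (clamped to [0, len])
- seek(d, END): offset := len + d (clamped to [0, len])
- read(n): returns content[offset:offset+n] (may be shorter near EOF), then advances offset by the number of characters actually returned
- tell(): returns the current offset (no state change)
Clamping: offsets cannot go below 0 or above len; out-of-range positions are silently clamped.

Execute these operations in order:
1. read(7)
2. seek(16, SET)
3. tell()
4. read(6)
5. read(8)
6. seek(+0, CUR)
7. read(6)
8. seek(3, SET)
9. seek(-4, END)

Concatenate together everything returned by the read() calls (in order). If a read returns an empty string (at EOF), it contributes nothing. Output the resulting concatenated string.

After 1 (read(7)): returned 'PWD7CNF', offset=7
After 2 (seek(16, SET)): offset=16
After 3 (tell()): offset=16
After 4 (read(6)): returned 'FINDXY', offset=22
After 5 (read(8)): returned '1MLBD4K', offset=29
After 6 (seek(+0, CUR)): offset=29
After 7 (read(6)): returned '', offset=29
After 8 (seek(3, SET)): offset=3
After 9 (seek(-4, END)): offset=25

Answer: PWD7CNFFINDXY1MLBD4K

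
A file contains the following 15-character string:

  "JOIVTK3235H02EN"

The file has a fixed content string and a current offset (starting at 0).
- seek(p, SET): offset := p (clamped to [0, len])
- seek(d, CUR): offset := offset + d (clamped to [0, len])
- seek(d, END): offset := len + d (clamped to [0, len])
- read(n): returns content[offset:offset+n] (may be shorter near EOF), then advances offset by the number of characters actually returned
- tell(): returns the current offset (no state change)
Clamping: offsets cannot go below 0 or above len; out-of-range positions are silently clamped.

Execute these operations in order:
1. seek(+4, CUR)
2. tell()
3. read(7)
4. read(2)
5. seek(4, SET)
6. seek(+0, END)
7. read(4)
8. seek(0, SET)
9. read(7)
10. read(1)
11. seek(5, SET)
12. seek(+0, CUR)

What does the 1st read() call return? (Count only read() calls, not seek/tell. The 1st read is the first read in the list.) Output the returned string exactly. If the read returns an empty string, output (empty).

Answer: TK3235H

Derivation:
After 1 (seek(+4, CUR)): offset=4
After 2 (tell()): offset=4
After 3 (read(7)): returned 'TK3235H', offset=11
After 4 (read(2)): returned '02', offset=13
After 5 (seek(4, SET)): offset=4
After 6 (seek(+0, END)): offset=15
After 7 (read(4)): returned '', offset=15
After 8 (seek(0, SET)): offset=0
After 9 (read(7)): returned 'JOIVTK3', offset=7
After 10 (read(1)): returned '2', offset=8
After 11 (seek(5, SET)): offset=5
After 12 (seek(+0, CUR)): offset=5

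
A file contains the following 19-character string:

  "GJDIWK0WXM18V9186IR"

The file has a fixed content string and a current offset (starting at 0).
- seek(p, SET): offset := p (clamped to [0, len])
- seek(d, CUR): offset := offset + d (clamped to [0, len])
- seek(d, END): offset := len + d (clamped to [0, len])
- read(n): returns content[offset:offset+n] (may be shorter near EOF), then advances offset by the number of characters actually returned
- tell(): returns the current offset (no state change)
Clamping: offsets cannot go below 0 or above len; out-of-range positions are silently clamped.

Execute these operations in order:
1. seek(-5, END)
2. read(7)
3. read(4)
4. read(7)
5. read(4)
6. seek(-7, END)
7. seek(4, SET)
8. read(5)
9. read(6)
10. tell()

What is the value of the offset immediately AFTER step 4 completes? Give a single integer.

After 1 (seek(-5, END)): offset=14
After 2 (read(7)): returned '186IR', offset=19
After 3 (read(4)): returned '', offset=19
After 4 (read(7)): returned '', offset=19

Answer: 19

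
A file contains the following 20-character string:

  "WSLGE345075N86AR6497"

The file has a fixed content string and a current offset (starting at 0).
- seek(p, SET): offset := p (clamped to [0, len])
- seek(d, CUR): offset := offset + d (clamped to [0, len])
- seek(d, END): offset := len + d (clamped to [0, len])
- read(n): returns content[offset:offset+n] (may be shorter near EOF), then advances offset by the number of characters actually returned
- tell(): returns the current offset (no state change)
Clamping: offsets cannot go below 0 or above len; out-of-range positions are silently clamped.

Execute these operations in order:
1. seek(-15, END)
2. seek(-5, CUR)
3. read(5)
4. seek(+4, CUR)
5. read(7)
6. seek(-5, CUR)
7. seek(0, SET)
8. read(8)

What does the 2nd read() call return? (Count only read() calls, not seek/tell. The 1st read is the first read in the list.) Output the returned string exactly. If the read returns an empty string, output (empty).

After 1 (seek(-15, END)): offset=5
After 2 (seek(-5, CUR)): offset=0
After 3 (read(5)): returned 'WSLGE', offset=5
After 4 (seek(+4, CUR)): offset=9
After 5 (read(7)): returned '75N86AR', offset=16
After 6 (seek(-5, CUR)): offset=11
After 7 (seek(0, SET)): offset=0
After 8 (read(8)): returned 'WSLGE345', offset=8

Answer: 75N86AR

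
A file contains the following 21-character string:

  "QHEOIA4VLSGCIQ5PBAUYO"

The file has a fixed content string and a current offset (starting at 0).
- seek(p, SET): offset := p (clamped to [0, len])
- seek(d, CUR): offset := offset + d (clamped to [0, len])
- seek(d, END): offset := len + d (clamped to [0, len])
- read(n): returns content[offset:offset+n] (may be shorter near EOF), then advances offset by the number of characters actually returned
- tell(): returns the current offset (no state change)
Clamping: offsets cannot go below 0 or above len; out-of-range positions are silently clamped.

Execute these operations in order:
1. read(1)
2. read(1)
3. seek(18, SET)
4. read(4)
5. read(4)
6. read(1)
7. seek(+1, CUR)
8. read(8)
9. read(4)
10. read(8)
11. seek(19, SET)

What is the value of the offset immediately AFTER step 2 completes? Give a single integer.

After 1 (read(1)): returned 'Q', offset=1
After 2 (read(1)): returned 'H', offset=2

Answer: 2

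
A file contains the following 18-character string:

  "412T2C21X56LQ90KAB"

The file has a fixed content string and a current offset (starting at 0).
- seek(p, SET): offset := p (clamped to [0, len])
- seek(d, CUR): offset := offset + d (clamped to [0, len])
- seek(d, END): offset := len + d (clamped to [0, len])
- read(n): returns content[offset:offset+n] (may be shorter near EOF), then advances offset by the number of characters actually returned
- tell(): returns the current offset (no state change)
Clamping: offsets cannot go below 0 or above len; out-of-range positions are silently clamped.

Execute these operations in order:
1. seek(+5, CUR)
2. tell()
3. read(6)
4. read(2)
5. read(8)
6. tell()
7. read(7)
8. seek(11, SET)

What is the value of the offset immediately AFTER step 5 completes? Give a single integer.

After 1 (seek(+5, CUR)): offset=5
After 2 (tell()): offset=5
After 3 (read(6)): returned 'C21X56', offset=11
After 4 (read(2)): returned 'LQ', offset=13
After 5 (read(8)): returned '90KAB', offset=18

Answer: 18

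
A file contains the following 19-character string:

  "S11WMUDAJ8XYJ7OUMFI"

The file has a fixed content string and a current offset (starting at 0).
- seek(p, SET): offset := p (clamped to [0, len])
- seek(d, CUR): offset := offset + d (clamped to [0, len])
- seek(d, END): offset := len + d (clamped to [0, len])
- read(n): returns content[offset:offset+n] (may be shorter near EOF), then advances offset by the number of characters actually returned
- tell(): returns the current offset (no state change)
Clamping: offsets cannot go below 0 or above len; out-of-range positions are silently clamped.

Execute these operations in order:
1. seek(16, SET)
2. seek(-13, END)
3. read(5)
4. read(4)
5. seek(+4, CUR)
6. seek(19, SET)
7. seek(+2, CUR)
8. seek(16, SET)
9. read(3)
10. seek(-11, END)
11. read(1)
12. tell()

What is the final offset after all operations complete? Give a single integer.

Answer: 9

Derivation:
After 1 (seek(16, SET)): offset=16
After 2 (seek(-13, END)): offset=6
After 3 (read(5)): returned 'DAJ8X', offset=11
After 4 (read(4)): returned 'YJ7O', offset=15
After 5 (seek(+4, CUR)): offset=19
After 6 (seek(19, SET)): offset=19
After 7 (seek(+2, CUR)): offset=19
After 8 (seek(16, SET)): offset=16
After 9 (read(3)): returned 'MFI', offset=19
After 10 (seek(-11, END)): offset=8
After 11 (read(1)): returned 'J', offset=9
After 12 (tell()): offset=9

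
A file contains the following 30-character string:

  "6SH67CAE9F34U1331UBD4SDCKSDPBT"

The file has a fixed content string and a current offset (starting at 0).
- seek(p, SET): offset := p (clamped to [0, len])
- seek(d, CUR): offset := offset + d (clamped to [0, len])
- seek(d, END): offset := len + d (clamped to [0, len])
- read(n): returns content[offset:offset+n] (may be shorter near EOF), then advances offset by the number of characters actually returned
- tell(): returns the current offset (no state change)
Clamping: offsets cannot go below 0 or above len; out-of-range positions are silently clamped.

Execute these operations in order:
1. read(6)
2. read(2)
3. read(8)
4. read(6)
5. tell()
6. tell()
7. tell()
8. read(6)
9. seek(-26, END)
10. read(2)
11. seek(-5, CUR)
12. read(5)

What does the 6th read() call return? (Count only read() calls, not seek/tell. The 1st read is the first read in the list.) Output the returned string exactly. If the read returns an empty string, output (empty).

After 1 (read(6)): returned '6SH67C', offset=6
After 2 (read(2)): returned 'AE', offset=8
After 3 (read(8)): returned '9F34U133', offset=16
After 4 (read(6)): returned '1UBD4S', offset=22
After 5 (tell()): offset=22
After 6 (tell()): offset=22
After 7 (tell()): offset=22
After 8 (read(6)): returned 'DCKSDP', offset=28
After 9 (seek(-26, END)): offset=4
After 10 (read(2)): returned '7C', offset=6
After 11 (seek(-5, CUR)): offset=1
After 12 (read(5)): returned 'SH67C', offset=6

Answer: 7C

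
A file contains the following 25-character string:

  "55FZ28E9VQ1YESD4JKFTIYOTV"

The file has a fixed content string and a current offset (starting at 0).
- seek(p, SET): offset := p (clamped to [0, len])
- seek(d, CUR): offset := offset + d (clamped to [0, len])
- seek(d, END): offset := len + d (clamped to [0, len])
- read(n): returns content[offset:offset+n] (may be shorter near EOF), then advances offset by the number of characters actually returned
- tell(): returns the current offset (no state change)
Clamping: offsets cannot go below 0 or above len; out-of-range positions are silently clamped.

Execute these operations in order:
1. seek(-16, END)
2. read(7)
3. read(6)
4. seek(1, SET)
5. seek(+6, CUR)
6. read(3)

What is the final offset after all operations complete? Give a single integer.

After 1 (seek(-16, END)): offset=9
After 2 (read(7)): returned 'Q1YESD4', offset=16
After 3 (read(6)): returned 'JKFTIY', offset=22
After 4 (seek(1, SET)): offset=1
After 5 (seek(+6, CUR)): offset=7
After 6 (read(3)): returned '9VQ', offset=10

Answer: 10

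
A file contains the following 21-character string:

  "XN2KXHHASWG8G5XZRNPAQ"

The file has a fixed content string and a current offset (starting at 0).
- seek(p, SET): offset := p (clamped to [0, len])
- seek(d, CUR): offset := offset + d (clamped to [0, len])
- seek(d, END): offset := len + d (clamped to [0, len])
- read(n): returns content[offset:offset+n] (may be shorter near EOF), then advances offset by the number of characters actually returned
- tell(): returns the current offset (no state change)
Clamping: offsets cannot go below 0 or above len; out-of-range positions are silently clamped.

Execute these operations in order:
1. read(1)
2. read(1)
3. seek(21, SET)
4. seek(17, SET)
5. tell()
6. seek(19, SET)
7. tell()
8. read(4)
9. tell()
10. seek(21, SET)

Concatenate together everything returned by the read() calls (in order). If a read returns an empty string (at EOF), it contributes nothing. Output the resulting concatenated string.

After 1 (read(1)): returned 'X', offset=1
After 2 (read(1)): returned 'N', offset=2
After 3 (seek(21, SET)): offset=21
After 4 (seek(17, SET)): offset=17
After 5 (tell()): offset=17
After 6 (seek(19, SET)): offset=19
After 7 (tell()): offset=19
After 8 (read(4)): returned 'AQ', offset=21
After 9 (tell()): offset=21
After 10 (seek(21, SET)): offset=21

Answer: XNAQ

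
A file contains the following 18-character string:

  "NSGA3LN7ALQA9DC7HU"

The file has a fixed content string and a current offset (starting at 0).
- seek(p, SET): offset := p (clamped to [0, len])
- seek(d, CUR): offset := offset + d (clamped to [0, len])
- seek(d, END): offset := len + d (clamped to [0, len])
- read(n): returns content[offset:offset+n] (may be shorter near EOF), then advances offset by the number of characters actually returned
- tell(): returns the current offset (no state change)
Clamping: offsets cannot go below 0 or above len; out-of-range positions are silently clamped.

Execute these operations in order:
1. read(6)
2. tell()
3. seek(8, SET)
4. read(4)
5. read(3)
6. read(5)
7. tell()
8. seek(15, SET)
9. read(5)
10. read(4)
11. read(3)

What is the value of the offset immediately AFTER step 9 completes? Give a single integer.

Answer: 18

Derivation:
After 1 (read(6)): returned 'NSGA3L', offset=6
After 2 (tell()): offset=6
After 3 (seek(8, SET)): offset=8
After 4 (read(4)): returned 'ALQA', offset=12
After 5 (read(3)): returned '9DC', offset=15
After 6 (read(5)): returned '7HU', offset=18
After 7 (tell()): offset=18
After 8 (seek(15, SET)): offset=15
After 9 (read(5)): returned '7HU', offset=18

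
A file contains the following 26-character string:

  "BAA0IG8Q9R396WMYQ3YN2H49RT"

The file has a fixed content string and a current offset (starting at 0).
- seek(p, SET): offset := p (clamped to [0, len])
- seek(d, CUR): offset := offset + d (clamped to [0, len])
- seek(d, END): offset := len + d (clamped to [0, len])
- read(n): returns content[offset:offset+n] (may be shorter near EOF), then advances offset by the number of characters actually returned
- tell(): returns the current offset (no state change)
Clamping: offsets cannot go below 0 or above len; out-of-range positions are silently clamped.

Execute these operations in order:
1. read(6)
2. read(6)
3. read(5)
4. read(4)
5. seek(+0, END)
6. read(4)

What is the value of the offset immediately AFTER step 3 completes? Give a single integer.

Answer: 17

Derivation:
After 1 (read(6)): returned 'BAA0IG', offset=6
After 2 (read(6)): returned '8Q9R39', offset=12
After 3 (read(5)): returned '6WMYQ', offset=17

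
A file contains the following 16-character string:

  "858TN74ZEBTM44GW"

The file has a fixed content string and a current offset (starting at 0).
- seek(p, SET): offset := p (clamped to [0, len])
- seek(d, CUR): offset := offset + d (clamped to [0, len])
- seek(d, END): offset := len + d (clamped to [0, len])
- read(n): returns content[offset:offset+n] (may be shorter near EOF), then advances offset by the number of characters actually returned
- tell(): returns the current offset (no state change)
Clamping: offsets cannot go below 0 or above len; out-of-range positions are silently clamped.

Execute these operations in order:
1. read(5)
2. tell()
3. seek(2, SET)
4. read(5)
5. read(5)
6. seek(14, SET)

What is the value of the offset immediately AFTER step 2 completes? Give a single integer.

Answer: 5

Derivation:
After 1 (read(5)): returned '858TN', offset=5
After 2 (tell()): offset=5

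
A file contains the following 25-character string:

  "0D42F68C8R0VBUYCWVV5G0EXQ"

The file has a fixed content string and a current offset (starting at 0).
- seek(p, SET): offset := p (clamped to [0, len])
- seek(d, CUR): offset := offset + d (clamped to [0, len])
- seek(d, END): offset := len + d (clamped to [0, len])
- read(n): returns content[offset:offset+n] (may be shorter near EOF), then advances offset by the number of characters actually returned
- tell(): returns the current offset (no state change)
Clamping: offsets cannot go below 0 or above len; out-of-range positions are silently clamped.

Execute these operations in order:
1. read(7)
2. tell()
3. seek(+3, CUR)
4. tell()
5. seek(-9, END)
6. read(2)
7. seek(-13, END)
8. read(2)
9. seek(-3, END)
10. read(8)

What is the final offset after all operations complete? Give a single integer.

Answer: 25

Derivation:
After 1 (read(7)): returned '0D42F68', offset=7
After 2 (tell()): offset=7
After 3 (seek(+3, CUR)): offset=10
After 4 (tell()): offset=10
After 5 (seek(-9, END)): offset=16
After 6 (read(2)): returned 'WV', offset=18
After 7 (seek(-13, END)): offset=12
After 8 (read(2)): returned 'BU', offset=14
After 9 (seek(-3, END)): offset=22
After 10 (read(8)): returned 'EXQ', offset=25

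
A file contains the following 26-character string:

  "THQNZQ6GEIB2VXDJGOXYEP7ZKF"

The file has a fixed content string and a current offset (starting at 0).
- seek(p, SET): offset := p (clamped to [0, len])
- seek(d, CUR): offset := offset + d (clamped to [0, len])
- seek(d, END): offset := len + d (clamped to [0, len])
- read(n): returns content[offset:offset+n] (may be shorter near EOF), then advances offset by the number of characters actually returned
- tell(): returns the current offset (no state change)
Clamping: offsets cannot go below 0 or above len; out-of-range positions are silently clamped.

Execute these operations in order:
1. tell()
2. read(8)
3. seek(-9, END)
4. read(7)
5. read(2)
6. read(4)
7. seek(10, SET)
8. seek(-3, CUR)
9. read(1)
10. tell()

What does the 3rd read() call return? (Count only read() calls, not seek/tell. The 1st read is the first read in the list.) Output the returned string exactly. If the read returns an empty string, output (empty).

After 1 (tell()): offset=0
After 2 (read(8)): returned 'THQNZQ6G', offset=8
After 3 (seek(-9, END)): offset=17
After 4 (read(7)): returned 'OXYEP7Z', offset=24
After 5 (read(2)): returned 'KF', offset=26
After 6 (read(4)): returned '', offset=26
After 7 (seek(10, SET)): offset=10
After 8 (seek(-3, CUR)): offset=7
After 9 (read(1)): returned 'G', offset=8
After 10 (tell()): offset=8

Answer: KF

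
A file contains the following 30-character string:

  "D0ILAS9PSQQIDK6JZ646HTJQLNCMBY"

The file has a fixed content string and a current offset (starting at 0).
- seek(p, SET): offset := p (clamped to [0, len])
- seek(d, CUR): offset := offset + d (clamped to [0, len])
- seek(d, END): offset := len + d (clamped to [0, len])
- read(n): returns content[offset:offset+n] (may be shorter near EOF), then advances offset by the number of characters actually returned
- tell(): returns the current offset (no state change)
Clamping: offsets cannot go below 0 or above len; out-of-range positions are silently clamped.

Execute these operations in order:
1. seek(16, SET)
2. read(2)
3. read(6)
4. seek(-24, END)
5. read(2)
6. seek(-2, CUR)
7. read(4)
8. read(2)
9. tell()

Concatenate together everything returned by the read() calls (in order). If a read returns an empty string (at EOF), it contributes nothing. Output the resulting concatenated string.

After 1 (seek(16, SET)): offset=16
After 2 (read(2)): returned 'Z6', offset=18
After 3 (read(6)): returned '46HTJQ', offset=24
After 4 (seek(-24, END)): offset=6
After 5 (read(2)): returned '9P', offset=8
After 6 (seek(-2, CUR)): offset=6
After 7 (read(4)): returned '9PSQ', offset=10
After 8 (read(2)): returned 'QI', offset=12
After 9 (tell()): offset=12

Answer: Z646HTJQ9P9PSQQI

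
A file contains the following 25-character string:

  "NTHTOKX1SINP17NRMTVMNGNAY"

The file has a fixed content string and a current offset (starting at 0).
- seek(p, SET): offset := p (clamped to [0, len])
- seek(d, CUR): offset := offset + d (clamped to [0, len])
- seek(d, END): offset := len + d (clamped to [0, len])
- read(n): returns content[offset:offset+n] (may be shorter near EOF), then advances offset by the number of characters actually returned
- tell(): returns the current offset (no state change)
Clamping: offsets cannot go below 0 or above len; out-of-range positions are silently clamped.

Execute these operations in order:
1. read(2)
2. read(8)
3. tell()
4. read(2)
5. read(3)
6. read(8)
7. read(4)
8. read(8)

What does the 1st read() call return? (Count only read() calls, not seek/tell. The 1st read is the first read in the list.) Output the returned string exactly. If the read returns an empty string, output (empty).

After 1 (read(2)): returned 'NT', offset=2
After 2 (read(8)): returned 'HTOKX1SI', offset=10
After 3 (tell()): offset=10
After 4 (read(2)): returned 'NP', offset=12
After 5 (read(3)): returned '17N', offset=15
After 6 (read(8)): returned 'RMTVMNGN', offset=23
After 7 (read(4)): returned 'AY', offset=25
After 8 (read(8)): returned '', offset=25

Answer: NT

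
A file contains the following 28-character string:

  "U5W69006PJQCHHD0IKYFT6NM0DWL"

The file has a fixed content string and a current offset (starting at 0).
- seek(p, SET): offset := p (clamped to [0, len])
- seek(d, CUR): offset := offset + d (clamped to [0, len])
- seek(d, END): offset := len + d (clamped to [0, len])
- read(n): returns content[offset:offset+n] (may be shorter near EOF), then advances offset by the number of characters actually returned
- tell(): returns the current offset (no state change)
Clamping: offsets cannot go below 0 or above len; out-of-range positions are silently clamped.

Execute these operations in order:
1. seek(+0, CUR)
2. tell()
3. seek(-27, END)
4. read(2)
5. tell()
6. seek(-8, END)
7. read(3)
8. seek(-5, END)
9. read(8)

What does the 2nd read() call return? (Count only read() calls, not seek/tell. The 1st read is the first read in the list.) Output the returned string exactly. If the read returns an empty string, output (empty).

Answer: T6N

Derivation:
After 1 (seek(+0, CUR)): offset=0
After 2 (tell()): offset=0
After 3 (seek(-27, END)): offset=1
After 4 (read(2)): returned '5W', offset=3
After 5 (tell()): offset=3
After 6 (seek(-8, END)): offset=20
After 7 (read(3)): returned 'T6N', offset=23
After 8 (seek(-5, END)): offset=23
After 9 (read(8)): returned 'M0DWL', offset=28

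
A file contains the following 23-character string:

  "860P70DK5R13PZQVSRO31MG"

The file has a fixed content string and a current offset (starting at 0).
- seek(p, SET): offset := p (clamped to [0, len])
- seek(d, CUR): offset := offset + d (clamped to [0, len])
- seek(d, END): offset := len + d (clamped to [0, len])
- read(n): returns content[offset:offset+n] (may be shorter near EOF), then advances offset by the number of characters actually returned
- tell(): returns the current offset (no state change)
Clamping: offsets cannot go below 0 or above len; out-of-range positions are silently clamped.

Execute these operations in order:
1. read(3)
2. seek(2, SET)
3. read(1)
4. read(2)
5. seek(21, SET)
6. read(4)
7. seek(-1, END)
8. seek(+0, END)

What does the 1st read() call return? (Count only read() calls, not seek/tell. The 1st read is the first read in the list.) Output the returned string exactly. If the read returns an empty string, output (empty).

After 1 (read(3)): returned '860', offset=3
After 2 (seek(2, SET)): offset=2
After 3 (read(1)): returned '0', offset=3
After 4 (read(2)): returned 'P7', offset=5
After 5 (seek(21, SET)): offset=21
After 6 (read(4)): returned 'MG', offset=23
After 7 (seek(-1, END)): offset=22
After 8 (seek(+0, END)): offset=23

Answer: 860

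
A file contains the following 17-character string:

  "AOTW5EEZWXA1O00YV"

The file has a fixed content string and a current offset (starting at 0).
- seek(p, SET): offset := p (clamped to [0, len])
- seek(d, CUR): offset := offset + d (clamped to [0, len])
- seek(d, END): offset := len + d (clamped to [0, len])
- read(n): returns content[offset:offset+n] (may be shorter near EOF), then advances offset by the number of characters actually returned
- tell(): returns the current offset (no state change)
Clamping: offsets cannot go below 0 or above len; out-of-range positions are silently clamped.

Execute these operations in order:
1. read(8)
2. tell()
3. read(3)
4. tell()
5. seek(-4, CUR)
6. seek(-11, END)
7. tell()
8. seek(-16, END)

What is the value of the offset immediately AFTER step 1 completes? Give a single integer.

After 1 (read(8)): returned 'AOTW5EEZ', offset=8

Answer: 8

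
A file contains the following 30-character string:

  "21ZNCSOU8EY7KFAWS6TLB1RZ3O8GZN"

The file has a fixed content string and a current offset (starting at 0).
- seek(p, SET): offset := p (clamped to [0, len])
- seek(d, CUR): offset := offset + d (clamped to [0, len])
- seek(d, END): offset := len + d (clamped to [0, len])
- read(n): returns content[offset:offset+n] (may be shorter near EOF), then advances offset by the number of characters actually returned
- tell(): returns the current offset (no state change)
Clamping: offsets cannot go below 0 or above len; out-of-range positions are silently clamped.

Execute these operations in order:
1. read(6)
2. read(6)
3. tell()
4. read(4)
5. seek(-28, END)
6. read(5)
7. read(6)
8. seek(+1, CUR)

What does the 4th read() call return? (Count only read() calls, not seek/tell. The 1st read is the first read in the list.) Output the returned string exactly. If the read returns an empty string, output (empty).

After 1 (read(6)): returned '21ZNCS', offset=6
After 2 (read(6)): returned 'OU8EY7', offset=12
After 3 (tell()): offset=12
After 4 (read(4)): returned 'KFAW', offset=16
After 5 (seek(-28, END)): offset=2
After 6 (read(5)): returned 'ZNCSO', offset=7
After 7 (read(6)): returned 'U8EY7K', offset=13
After 8 (seek(+1, CUR)): offset=14

Answer: ZNCSO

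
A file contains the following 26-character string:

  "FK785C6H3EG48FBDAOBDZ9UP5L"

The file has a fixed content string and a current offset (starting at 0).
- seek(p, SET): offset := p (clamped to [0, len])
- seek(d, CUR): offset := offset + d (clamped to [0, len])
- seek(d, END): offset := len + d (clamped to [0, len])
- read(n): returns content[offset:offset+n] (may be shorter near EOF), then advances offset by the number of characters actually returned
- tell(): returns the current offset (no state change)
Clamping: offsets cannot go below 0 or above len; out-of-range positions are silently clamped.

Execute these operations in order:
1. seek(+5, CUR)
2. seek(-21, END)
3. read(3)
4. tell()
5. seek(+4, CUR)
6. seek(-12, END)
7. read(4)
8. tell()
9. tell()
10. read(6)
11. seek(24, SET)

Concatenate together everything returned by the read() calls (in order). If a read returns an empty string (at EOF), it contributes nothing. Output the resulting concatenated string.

Answer: C6HBDAOBDZ9UP

Derivation:
After 1 (seek(+5, CUR)): offset=5
After 2 (seek(-21, END)): offset=5
After 3 (read(3)): returned 'C6H', offset=8
After 4 (tell()): offset=8
After 5 (seek(+4, CUR)): offset=12
After 6 (seek(-12, END)): offset=14
After 7 (read(4)): returned 'BDAO', offset=18
After 8 (tell()): offset=18
After 9 (tell()): offset=18
After 10 (read(6)): returned 'BDZ9UP', offset=24
After 11 (seek(24, SET)): offset=24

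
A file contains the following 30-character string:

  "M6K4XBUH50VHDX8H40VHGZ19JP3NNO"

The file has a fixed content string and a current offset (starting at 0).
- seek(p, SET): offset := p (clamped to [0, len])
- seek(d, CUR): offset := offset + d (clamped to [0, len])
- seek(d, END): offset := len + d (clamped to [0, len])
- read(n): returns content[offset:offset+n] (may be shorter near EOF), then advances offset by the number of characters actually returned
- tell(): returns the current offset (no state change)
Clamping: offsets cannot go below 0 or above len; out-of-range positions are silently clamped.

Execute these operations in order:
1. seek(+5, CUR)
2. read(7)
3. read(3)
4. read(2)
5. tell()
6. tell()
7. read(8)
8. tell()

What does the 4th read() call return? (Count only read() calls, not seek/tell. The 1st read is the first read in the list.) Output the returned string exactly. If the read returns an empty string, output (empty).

After 1 (seek(+5, CUR)): offset=5
After 2 (read(7)): returned 'BUH50VH', offset=12
After 3 (read(3)): returned 'DX8', offset=15
After 4 (read(2)): returned 'H4', offset=17
After 5 (tell()): offset=17
After 6 (tell()): offset=17
After 7 (read(8)): returned '0VHGZ19J', offset=25
After 8 (tell()): offset=25

Answer: 0VHGZ19J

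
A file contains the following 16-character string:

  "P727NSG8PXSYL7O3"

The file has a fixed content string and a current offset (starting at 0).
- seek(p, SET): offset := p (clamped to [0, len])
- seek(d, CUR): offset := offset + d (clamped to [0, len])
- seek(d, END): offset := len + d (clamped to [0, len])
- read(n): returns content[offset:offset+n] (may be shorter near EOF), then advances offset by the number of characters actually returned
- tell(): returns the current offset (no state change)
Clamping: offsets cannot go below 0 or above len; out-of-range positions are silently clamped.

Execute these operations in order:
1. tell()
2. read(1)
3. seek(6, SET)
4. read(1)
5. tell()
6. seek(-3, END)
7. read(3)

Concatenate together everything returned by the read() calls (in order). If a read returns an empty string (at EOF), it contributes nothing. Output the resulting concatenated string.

After 1 (tell()): offset=0
After 2 (read(1)): returned 'P', offset=1
After 3 (seek(6, SET)): offset=6
After 4 (read(1)): returned 'G', offset=7
After 5 (tell()): offset=7
After 6 (seek(-3, END)): offset=13
After 7 (read(3)): returned '7O3', offset=16

Answer: PG7O3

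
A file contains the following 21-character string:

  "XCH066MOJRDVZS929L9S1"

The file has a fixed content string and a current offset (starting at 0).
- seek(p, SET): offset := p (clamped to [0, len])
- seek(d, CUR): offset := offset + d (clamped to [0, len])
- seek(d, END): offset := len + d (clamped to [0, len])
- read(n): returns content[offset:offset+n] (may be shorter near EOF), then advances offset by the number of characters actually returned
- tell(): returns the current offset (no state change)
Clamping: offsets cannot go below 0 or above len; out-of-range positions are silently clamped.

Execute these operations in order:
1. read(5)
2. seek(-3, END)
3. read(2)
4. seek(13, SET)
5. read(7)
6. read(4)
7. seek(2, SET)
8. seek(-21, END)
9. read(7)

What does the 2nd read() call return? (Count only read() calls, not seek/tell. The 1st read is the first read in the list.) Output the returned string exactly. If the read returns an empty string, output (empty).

Answer: 9S

Derivation:
After 1 (read(5)): returned 'XCH06', offset=5
After 2 (seek(-3, END)): offset=18
After 3 (read(2)): returned '9S', offset=20
After 4 (seek(13, SET)): offset=13
After 5 (read(7)): returned 'S929L9S', offset=20
After 6 (read(4)): returned '1', offset=21
After 7 (seek(2, SET)): offset=2
After 8 (seek(-21, END)): offset=0
After 9 (read(7)): returned 'XCH066M', offset=7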